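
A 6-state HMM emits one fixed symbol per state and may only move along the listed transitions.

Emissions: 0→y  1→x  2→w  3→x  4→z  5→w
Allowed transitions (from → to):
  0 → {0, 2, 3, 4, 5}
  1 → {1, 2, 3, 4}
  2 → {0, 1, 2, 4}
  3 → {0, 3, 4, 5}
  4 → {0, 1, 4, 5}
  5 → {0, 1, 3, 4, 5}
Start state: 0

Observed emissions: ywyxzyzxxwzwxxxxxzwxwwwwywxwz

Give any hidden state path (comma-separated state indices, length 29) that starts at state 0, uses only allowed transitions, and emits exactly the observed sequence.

0,2,0,3,4,0,4,1,3,5,4,5,1,1,1,1,3,4,5,1,2,2,2,2,0,5,1,2,4

  pos 0: y in {0}, choose 0; start
  pos 1: w in {2,5}, choose 2; 0->2 ok
  pos 2: y in {0}, choose 0; 2->0 ok
  pos 3: x in {1,3}, choose 3; 0->3 ok
  pos 4: z in {4}, choose 4; 3->4 ok
  pos 5: y in {0}, choose 0; 4->0 ok
  pos 6: z in {4}, choose 4; 0->4 ok
  pos 7: x in {1,3}, choose 1; 4->1 ok
  pos 8: x in {1,3}, choose 3; 1->3 ok
  pos 9: w in {2,5}, choose 5; 3->5 ok
  pos 10: z in {4}, choose 4; 5->4 ok
  pos 11: w in {2,5}, choose 5; 4->5 ok
  pos 12: x in {1,3}, choose 1; 5->1 ok
  pos 13: x in {1,3}, choose 1; 1->1 ok
  pos 14: x in {1,3}, choose 1; 1->1 ok
  pos 15: x in {1,3}, choose 1; 1->1 ok
  pos 16: x in {1,3}, choose 3; 1->3 ok
  pos 17: z in {4}, choose 4; 3->4 ok
  pos 18: w in {2,5}, choose 5; 4->5 ok
  pos 19: x in {1,3}, choose 1; 5->1 ok
  pos 20: w in {2,5}, choose 2; 1->2 ok
  pos 21: w in {2,5}, choose 2; 2->2 ok
  pos 22: w in {2,5}, choose 2; 2->2 ok
  pos 23: w in {2,5}, choose 2; 2->2 ok
  pos 24: y in {0}, choose 0; 2->0 ok
  pos 25: w in {2,5}, choose 5; 0->5 ok
  pos 26: x in {1,3}, choose 1; 5->1 ok
  pos 27: w in {2,5}, choose 2; 1->2 ok
  pos 28: z in {4}, choose 4; 2->4 ok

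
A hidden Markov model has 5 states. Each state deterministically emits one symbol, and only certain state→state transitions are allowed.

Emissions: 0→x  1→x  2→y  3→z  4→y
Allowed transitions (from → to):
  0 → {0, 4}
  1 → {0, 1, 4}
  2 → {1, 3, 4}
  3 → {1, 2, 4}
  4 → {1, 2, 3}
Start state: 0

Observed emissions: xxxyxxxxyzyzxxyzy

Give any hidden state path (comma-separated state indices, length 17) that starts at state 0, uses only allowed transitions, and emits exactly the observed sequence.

0,0,0,4,1,1,1,0,4,3,2,3,1,0,4,3,2

  t0 'x' -> {0,1}, take 0 (start)
  t1 'x' -> {0,1}, take 0 (0->0 ok)
  t2 'x' -> {0,1}, take 0 (0->0 ok)
  t3 'y' -> {2,4}, take 4 (0->4 ok)
  t4 'x' -> {0,1}, take 1 (4->1 ok)
  t5 'x' -> {0,1}, take 1 (1->1 ok)
  t6 'x' -> {0,1}, take 1 (1->1 ok)
  t7 'x' -> {0,1}, take 0 (1->0 ok)
  t8 'y' -> {2,4}, take 4 (0->4 ok)
  t9 'z' -> {3}, take 3 (4->3 ok)
  t10 'y' -> {2,4}, take 2 (3->2 ok)
  t11 'z' -> {3}, take 3 (2->3 ok)
  t12 'x' -> {0,1}, take 1 (3->1 ok)
  t13 'x' -> {0,1}, take 0 (1->0 ok)
  t14 'y' -> {2,4}, take 4 (0->4 ok)
  t15 'z' -> {3}, take 3 (4->3 ok)
  t16 'y' -> {2,4}, take 2 (3->2 ok)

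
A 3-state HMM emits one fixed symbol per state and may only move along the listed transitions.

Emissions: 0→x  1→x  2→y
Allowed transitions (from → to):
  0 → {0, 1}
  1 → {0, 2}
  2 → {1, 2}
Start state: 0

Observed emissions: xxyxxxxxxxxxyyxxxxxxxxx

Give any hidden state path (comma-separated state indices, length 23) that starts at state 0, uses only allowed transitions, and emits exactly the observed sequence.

  pos 0: x in {0,1}, choose 0; start
  pos 1: x in {0,1}, choose 1; 0->1 ok
  pos 2: y in {2}, choose 2; 1->2 ok
  pos 3: x in {0,1}, choose 1; 2->1 ok
  pos 4: x in {0,1}, choose 0; 1->0 ok
  pos 5: x in {0,1}, choose 1; 0->1 ok
  pos 6: x in {0,1}, choose 0; 1->0 ok
  pos 7: x in {0,1}, choose 1; 0->1 ok
  pos 8: x in {0,1}, choose 0; 1->0 ok
  pos 9: x in {0,1}, choose 1; 0->1 ok
  pos 10: x in {0,1}, choose 0; 1->0 ok
  pos 11: x in {0,1}, choose 1; 0->1 ok
  pos 12: y in {2}, choose 2; 1->2 ok
  pos 13: y in {2}, choose 2; 2->2 ok
  pos 14: x in {0,1}, choose 1; 2->1 ok
  pos 15: x in {0,1}, choose 0; 1->0 ok
  pos 16: x in {0,1}, choose 0; 0->0 ok
  pos 17: x in {0,1}, choose 1; 0->1 ok
  pos 18: x in {0,1}, choose 0; 1->0 ok
  pos 19: x in {0,1}, choose 0; 0->0 ok
  pos 20: x in {0,1}, choose 0; 0->0 ok
  pos 21: x in {0,1}, choose 0; 0->0 ok
  pos 22: x in {0,1}, choose 1; 0->1 ok

0,1,2,1,0,1,0,1,0,1,0,1,2,2,1,0,0,1,0,0,0,0,1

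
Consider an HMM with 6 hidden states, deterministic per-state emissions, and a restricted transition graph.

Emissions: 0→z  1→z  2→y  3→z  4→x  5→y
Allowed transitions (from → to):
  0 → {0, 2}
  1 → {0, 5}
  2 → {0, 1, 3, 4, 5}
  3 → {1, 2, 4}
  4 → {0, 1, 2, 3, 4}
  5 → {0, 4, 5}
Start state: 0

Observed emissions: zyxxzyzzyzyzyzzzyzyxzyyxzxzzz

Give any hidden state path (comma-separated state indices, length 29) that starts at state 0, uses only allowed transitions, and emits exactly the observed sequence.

  t0 'z' -> {0,1,3}, take 0 (start)
  t1 'y' -> {2,5}, take 2 (0->2 ok)
  t2 'x' -> {4}, take 4 (2->4 ok)
  t3 'x' -> {4}, take 4 (4->4 ok)
  t4 'z' -> {0,1,3}, take 3 (4->3 ok)
  t5 'y' -> {2,5}, take 2 (3->2 ok)
  t6 'z' -> {0,1,3}, take 1 (2->1 ok)
  t7 'z' -> {0,1,3}, take 0 (1->0 ok)
  t8 'y' -> {2,5}, take 2 (0->2 ok)
  t9 'z' -> {0,1,3}, take 3 (2->3 ok)
  t10 'y' -> {2,5}, take 2 (3->2 ok)
  t11 'z' -> {0,1,3}, take 3 (2->3 ok)
  t12 'y' -> {2,5}, take 2 (3->2 ok)
  t13 'z' -> {0,1,3}, take 1 (2->1 ok)
  t14 'z' -> {0,1,3}, take 0 (1->0 ok)
  t15 'z' -> {0,1,3}, take 0 (0->0 ok)
  t16 'y' -> {2,5}, take 2 (0->2 ok)
  t17 'z' -> {0,1,3}, take 3 (2->3 ok)
  t18 'y' -> {2,5}, take 2 (3->2 ok)
  t19 'x' -> {4}, take 4 (2->4 ok)
  t20 'z' -> {0,1,3}, take 0 (4->0 ok)
  t21 'y' -> {2,5}, take 2 (0->2 ok)
  t22 'y' -> {2,5}, take 5 (2->5 ok)
  t23 'x' -> {4}, take 4 (5->4 ok)
  t24 'z' -> {0,1,3}, take 3 (4->3 ok)
  t25 'x' -> {4}, take 4 (3->4 ok)
  t26 'z' -> {0,1,3}, take 1 (4->1 ok)
  t27 'z' -> {0,1,3}, take 0 (1->0 ok)
  t28 'z' -> {0,1,3}, take 0 (0->0 ok)

0,2,4,4,3,2,1,0,2,3,2,3,2,1,0,0,2,3,2,4,0,2,5,4,3,4,1,0,0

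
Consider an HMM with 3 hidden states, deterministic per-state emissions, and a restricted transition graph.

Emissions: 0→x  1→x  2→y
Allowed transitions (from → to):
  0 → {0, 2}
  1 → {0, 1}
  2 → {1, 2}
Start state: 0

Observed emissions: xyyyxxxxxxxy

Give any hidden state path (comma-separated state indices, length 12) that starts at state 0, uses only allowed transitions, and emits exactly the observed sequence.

  t0 'x' -> {0,1}, take 0 (start)
  t1 'y' -> {2}, take 2 (0->2 ok)
  t2 'y' -> {2}, take 2 (2->2 ok)
  t3 'y' -> {2}, take 2 (2->2 ok)
  t4 'x' -> {0,1}, take 1 (2->1 ok)
  t5 'x' -> {0,1}, take 1 (1->1 ok)
  t6 'x' -> {0,1}, take 1 (1->1 ok)
  t7 'x' -> {0,1}, take 1 (1->1 ok)
  t8 'x' -> {0,1}, take 1 (1->1 ok)
  t9 'x' -> {0,1}, take 0 (1->0 ok)
  t10 'x' -> {0,1}, take 0 (0->0 ok)
  t11 'y' -> {2}, take 2 (0->2 ok)

0,2,2,2,1,1,1,1,1,0,0,2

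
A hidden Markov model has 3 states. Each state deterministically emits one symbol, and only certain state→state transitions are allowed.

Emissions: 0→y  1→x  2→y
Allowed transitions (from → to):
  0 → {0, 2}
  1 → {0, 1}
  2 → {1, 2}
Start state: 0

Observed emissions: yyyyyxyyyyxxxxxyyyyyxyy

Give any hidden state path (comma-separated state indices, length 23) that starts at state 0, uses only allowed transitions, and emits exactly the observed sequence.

  pos 0: y in {0,2}, choose 0; start
  pos 1: y in {0,2}, choose 0; 0->0 ok
  pos 2: y in {0,2}, choose 2; 0->2 ok
  pos 3: y in {0,2}, choose 2; 2->2 ok
  pos 4: y in {0,2}, choose 2; 2->2 ok
  pos 5: x in {1}, choose 1; 2->1 ok
  pos 6: y in {0,2}, choose 0; 1->0 ok
  pos 7: y in {0,2}, choose 0; 0->0 ok
  pos 8: y in {0,2}, choose 2; 0->2 ok
  pos 9: y in {0,2}, choose 2; 2->2 ok
  pos 10: x in {1}, choose 1; 2->1 ok
  pos 11: x in {1}, choose 1; 1->1 ok
  pos 12: x in {1}, choose 1; 1->1 ok
  pos 13: x in {1}, choose 1; 1->1 ok
  pos 14: x in {1}, choose 1; 1->1 ok
  pos 15: y in {0,2}, choose 0; 1->0 ok
  pos 16: y in {0,2}, choose 0; 0->0 ok
  pos 17: y in {0,2}, choose 0; 0->0 ok
  pos 18: y in {0,2}, choose 0; 0->0 ok
  pos 19: y in {0,2}, choose 2; 0->2 ok
  pos 20: x in {1}, choose 1; 2->1 ok
  pos 21: y in {0,2}, choose 0; 1->0 ok
  pos 22: y in {0,2}, choose 2; 0->2 ok

0,0,2,2,2,1,0,0,2,2,1,1,1,1,1,0,0,0,0,2,1,0,2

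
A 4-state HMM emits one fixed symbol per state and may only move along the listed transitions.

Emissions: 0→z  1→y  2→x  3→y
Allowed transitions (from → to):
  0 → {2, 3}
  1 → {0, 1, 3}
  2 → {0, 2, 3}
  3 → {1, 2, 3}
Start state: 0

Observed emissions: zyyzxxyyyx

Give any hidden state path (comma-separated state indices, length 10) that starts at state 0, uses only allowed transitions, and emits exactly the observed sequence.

  t0 'z' -> {0}, take 0 (start)
  t1 'y' -> {1,3}, take 3 (0->3 ok)
  t2 'y' -> {1,3}, take 1 (3->1 ok)
  t3 'z' -> {0}, take 0 (1->0 ok)
  t4 'x' -> {2}, take 2 (0->2 ok)
  t5 'x' -> {2}, take 2 (2->2 ok)
  t6 'y' -> {1,3}, take 3 (2->3 ok)
  t7 'y' -> {1,3}, take 3 (3->3 ok)
  t8 'y' -> {1,3}, take 3 (3->3 ok)
  t9 'x' -> {2}, take 2 (3->2 ok)

0,3,1,0,2,2,3,3,3,2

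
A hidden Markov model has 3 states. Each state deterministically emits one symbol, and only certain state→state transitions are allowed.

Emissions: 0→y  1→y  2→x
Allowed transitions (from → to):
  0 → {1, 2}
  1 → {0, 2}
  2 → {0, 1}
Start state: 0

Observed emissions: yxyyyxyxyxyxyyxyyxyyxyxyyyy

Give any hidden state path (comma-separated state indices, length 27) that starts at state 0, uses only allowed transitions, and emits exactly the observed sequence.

0,2,0,1,0,2,1,2,1,2,0,2,1,0,2,1,0,2,1,0,2,1,2,1,0,1,0

  [0] y  {0,1}  => 0  start
  [1] x  {2}  => 2  0->2 ok
  [2] y  {0,1}  => 0  2->0 ok
  [3] y  {0,1}  => 1  0->1 ok
  [4] y  {0,1}  => 0  1->0 ok
  [5] x  {2}  => 2  0->2 ok
  [6] y  {0,1}  => 1  2->1 ok
  [7] x  {2}  => 2  1->2 ok
  [8] y  {0,1}  => 1  2->1 ok
  [9] x  {2}  => 2  1->2 ok
  [10] y  {0,1}  => 0  2->0 ok
  [11] x  {2}  => 2  0->2 ok
  [12] y  {0,1}  => 1  2->1 ok
  [13] y  {0,1}  => 0  1->0 ok
  [14] x  {2}  => 2  0->2 ok
  [15] y  {0,1}  => 1  2->1 ok
  [16] y  {0,1}  => 0  1->0 ok
  [17] x  {2}  => 2  0->2 ok
  [18] y  {0,1}  => 1  2->1 ok
  [19] y  {0,1}  => 0  1->0 ok
  [20] x  {2}  => 2  0->2 ok
  [21] y  {0,1}  => 1  2->1 ok
  [22] x  {2}  => 2  1->2 ok
  [23] y  {0,1}  => 1  2->1 ok
  [24] y  {0,1}  => 0  1->0 ok
  [25] y  {0,1}  => 1  0->1 ok
  [26] y  {0,1}  => 0  1->0 ok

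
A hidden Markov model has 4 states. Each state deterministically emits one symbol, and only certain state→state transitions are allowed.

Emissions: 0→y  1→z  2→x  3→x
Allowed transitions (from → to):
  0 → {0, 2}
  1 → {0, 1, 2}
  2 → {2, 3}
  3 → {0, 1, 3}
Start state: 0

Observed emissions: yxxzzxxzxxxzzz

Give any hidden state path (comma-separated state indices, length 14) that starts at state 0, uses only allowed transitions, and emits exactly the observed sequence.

  t0 'y' -> {0}, take 0 (start)
  t1 'x' -> {2,3}, take 2 (0->2 ok)
  t2 'x' -> {2,3}, take 3 (2->3 ok)
  t3 'z' -> {1}, take 1 (3->1 ok)
  t4 'z' -> {1}, take 1 (1->1 ok)
  t5 'x' -> {2,3}, take 2 (1->2 ok)
  t6 'x' -> {2,3}, take 3 (2->3 ok)
  t7 'z' -> {1}, take 1 (3->1 ok)
  t8 'x' -> {2,3}, take 2 (1->2 ok)
  t9 'x' -> {2,3}, take 2 (2->2 ok)
  t10 'x' -> {2,3}, take 3 (2->3 ok)
  t11 'z' -> {1}, take 1 (3->1 ok)
  t12 'z' -> {1}, take 1 (1->1 ok)
  t13 'z' -> {1}, take 1 (1->1 ok)

0,2,3,1,1,2,3,1,2,2,3,1,1,1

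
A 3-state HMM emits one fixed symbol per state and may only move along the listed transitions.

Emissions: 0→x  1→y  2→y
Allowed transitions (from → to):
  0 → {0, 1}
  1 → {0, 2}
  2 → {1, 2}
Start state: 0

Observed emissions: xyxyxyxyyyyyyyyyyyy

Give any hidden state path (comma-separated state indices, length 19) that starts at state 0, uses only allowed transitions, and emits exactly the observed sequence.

0,1,0,1,0,1,0,1,2,1,2,1,2,2,2,1,2,1,2

  [0] x  {0}  => 0  start
  [1] y  {1,2}  => 1  0->1 ok
  [2] x  {0}  => 0  1->0 ok
  [3] y  {1,2}  => 1  0->1 ok
  [4] x  {0}  => 0  1->0 ok
  [5] y  {1,2}  => 1  0->1 ok
  [6] x  {0}  => 0  1->0 ok
  [7] y  {1,2}  => 1  0->1 ok
  [8] y  {1,2}  => 2  1->2 ok
  [9] y  {1,2}  => 1  2->1 ok
  [10] y  {1,2}  => 2  1->2 ok
  [11] y  {1,2}  => 1  2->1 ok
  [12] y  {1,2}  => 2  1->2 ok
  [13] y  {1,2}  => 2  2->2 ok
  [14] y  {1,2}  => 2  2->2 ok
  [15] y  {1,2}  => 1  2->1 ok
  [16] y  {1,2}  => 2  1->2 ok
  [17] y  {1,2}  => 1  2->1 ok
  [18] y  {1,2}  => 2  1->2 ok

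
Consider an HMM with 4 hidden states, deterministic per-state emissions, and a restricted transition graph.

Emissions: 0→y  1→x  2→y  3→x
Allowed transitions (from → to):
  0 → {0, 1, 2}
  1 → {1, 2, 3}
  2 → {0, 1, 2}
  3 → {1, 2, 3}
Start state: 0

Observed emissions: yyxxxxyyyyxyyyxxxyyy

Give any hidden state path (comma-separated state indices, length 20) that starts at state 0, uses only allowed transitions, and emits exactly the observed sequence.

0,2,1,3,1,3,2,2,2,0,1,2,2,0,1,1,3,2,2,0

  [0] y  {0,2}  => 0  start
  [1] y  {0,2}  => 2  0->2 ok
  [2] x  {1,3}  => 1  2->1 ok
  [3] x  {1,3}  => 3  1->3 ok
  [4] x  {1,3}  => 1  3->1 ok
  [5] x  {1,3}  => 3  1->3 ok
  [6] y  {0,2}  => 2  3->2 ok
  [7] y  {0,2}  => 2  2->2 ok
  [8] y  {0,2}  => 2  2->2 ok
  [9] y  {0,2}  => 0  2->0 ok
  [10] x  {1,3}  => 1  0->1 ok
  [11] y  {0,2}  => 2  1->2 ok
  [12] y  {0,2}  => 2  2->2 ok
  [13] y  {0,2}  => 0  2->0 ok
  [14] x  {1,3}  => 1  0->1 ok
  [15] x  {1,3}  => 1  1->1 ok
  [16] x  {1,3}  => 3  1->3 ok
  [17] y  {0,2}  => 2  3->2 ok
  [18] y  {0,2}  => 2  2->2 ok
  [19] y  {0,2}  => 0  2->0 ok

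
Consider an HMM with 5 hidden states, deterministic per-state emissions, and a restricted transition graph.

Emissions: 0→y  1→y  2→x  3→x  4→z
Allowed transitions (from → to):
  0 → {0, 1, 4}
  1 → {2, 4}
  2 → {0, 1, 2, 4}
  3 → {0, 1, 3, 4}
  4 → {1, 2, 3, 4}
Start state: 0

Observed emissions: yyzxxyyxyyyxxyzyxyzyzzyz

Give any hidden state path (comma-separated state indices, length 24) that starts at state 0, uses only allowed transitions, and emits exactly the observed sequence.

  0: obs=y cand={0,1} pick 0 [start]
  1: obs=y cand={0,1} pick 0 [0->0 ok]
  2: obs=z cand={4} pick 4 [0->4 ok]
  3: obs=x cand={2,3} pick 3 [4->3 ok]
  4: obs=x cand={2,3} pick 3 [3->3 ok]
  5: obs=y cand={0,1} pick 0 [3->0 ok]
  6: obs=y cand={0,1} pick 1 [0->1 ok]
  7: obs=x cand={2,3} pick 2 [1->2 ok]
  8: obs=y cand={0,1} pick 0 [2->0 ok]
  9: obs=y cand={0,1} pick 0 [0->0 ok]
  10: obs=y cand={0,1} pick 1 [0->1 ok]
  11: obs=x cand={2,3} pick 2 [1->2 ok]
  12: obs=x cand={2,3} pick 2 [2->2 ok]
  13: obs=y cand={0,1} pick 0 [2->0 ok]
  14: obs=z cand={4} pick 4 [0->4 ok]
  15: obs=y cand={0,1} pick 1 [4->1 ok]
  16: obs=x cand={2,3} pick 2 [1->2 ok]
  17: obs=y cand={0,1} pick 1 [2->1 ok]
  18: obs=z cand={4} pick 4 [1->4 ok]
  19: obs=y cand={0,1} pick 1 [4->1 ok]
  20: obs=z cand={4} pick 4 [1->4 ok]
  21: obs=z cand={4} pick 4 [4->4 ok]
  22: obs=y cand={0,1} pick 1 [4->1 ok]
  23: obs=z cand={4} pick 4 [1->4 ok]

0,0,4,3,3,0,1,2,0,0,1,2,2,0,4,1,2,1,4,1,4,4,1,4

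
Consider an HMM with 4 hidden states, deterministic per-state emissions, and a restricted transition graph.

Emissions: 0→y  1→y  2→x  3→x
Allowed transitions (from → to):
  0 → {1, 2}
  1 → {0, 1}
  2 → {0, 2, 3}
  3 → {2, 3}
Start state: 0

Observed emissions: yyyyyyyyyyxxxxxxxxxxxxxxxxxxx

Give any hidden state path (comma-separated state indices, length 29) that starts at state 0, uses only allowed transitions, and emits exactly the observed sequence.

0,1,1,0,1,0,1,0,1,0,2,3,3,3,3,3,3,3,3,3,2,2,3,3,2,3,2,3,3

  0: obs=y cand={0,1} pick 0 [start]
  1: obs=y cand={0,1} pick 1 [0->1 ok]
  2: obs=y cand={0,1} pick 1 [1->1 ok]
  3: obs=y cand={0,1} pick 0 [1->0 ok]
  4: obs=y cand={0,1} pick 1 [0->1 ok]
  5: obs=y cand={0,1} pick 0 [1->0 ok]
  6: obs=y cand={0,1} pick 1 [0->1 ok]
  7: obs=y cand={0,1} pick 0 [1->0 ok]
  8: obs=y cand={0,1} pick 1 [0->1 ok]
  9: obs=y cand={0,1} pick 0 [1->0 ok]
  10: obs=x cand={2,3} pick 2 [0->2 ok]
  11: obs=x cand={2,3} pick 3 [2->3 ok]
  12: obs=x cand={2,3} pick 3 [3->3 ok]
  13: obs=x cand={2,3} pick 3 [3->3 ok]
  14: obs=x cand={2,3} pick 3 [3->3 ok]
  15: obs=x cand={2,3} pick 3 [3->3 ok]
  16: obs=x cand={2,3} pick 3 [3->3 ok]
  17: obs=x cand={2,3} pick 3 [3->3 ok]
  18: obs=x cand={2,3} pick 3 [3->3 ok]
  19: obs=x cand={2,3} pick 3 [3->3 ok]
  20: obs=x cand={2,3} pick 2 [3->2 ok]
  21: obs=x cand={2,3} pick 2 [2->2 ok]
  22: obs=x cand={2,3} pick 3 [2->3 ok]
  23: obs=x cand={2,3} pick 3 [3->3 ok]
  24: obs=x cand={2,3} pick 2 [3->2 ok]
  25: obs=x cand={2,3} pick 3 [2->3 ok]
  26: obs=x cand={2,3} pick 2 [3->2 ok]
  27: obs=x cand={2,3} pick 3 [2->3 ok]
  28: obs=x cand={2,3} pick 3 [3->3 ok]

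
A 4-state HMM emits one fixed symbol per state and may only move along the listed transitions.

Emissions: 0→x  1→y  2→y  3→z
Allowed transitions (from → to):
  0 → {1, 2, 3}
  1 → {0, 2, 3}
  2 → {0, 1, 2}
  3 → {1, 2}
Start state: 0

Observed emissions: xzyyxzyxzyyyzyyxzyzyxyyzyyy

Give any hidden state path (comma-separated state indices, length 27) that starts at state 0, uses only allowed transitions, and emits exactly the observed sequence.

  [0] x  {0}  => 0  start
  [1] z  {3}  => 3  0->3 ok
  [2] y  {1,2}  => 2  3->2 ok
  [3] y  {1,2}  => 2  2->2 ok
  [4] x  {0}  => 0  2->0 ok
  [5] z  {3}  => 3  0->3 ok
  [6] y  {1,2}  => 2  3->2 ok
  [7] x  {0}  => 0  2->0 ok
  [8] z  {3}  => 3  0->3 ok
  [9] y  {1,2}  => 2  3->2 ok
  [10] y  {1,2}  => 2  2->2 ok
  [11] y  {1,2}  => 1  2->1 ok
  [12] z  {3}  => 3  1->3 ok
  [13] y  {1,2}  => 1  3->1 ok
  [14] y  {1,2}  => 2  1->2 ok
  [15] x  {0}  => 0  2->0 ok
  [16] z  {3}  => 3  0->3 ok
  [17] y  {1,2}  => 1  3->1 ok
  [18] z  {3}  => 3  1->3 ok
  [19] y  {1,2}  => 1  3->1 ok
  [20] x  {0}  => 0  1->0 ok
  [21] y  {1,2}  => 2  0->2 ok
  [22] y  {1,2}  => 1  2->1 ok
  [23] z  {3}  => 3  1->3 ok
  [24] y  {1,2}  => 2  3->2 ok
  [25] y  {1,2}  => 1  2->1 ok
  [26] y  {1,2}  => 2  1->2 ok

0,3,2,2,0,3,2,0,3,2,2,1,3,1,2,0,3,1,3,1,0,2,1,3,2,1,2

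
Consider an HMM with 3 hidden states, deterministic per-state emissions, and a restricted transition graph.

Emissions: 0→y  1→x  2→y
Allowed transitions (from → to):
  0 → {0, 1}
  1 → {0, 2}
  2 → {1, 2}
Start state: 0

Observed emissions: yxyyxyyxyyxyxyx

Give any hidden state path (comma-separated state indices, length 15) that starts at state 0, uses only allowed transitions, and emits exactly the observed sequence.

0,1,0,0,1,2,2,1,0,0,1,0,1,0,1

  pos 0: y in {0,2}, choose 0; start
  pos 1: x in {1}, choose 1; 0->1 ok
  pos 2: y in {0,2}, choose 0; 1->0 ok
  pos 3: y in {0,2}, choose 0; 0->0 ok
  pos 4: x in {1}, choose 1; 0->1 ok
  pos 5: y in {0,2}, choose 2; 1->2 ok
  pos 6: y in {0,2}, choose 2; 2->2 ok
  pos 7: x in {1}, choose 1; 2->1 ok
  pos 8: y in {0,2}, choose 0; 1->0 ok
  pos 9: y in {0,2}, choose 0; 0->0 ok
  pos 10: x in {1}, choose 1; 0->1 ok
  pos 11: y in {0,2}, choose 0; 1->0 ok
  pos 12: x in {1}, choose 1; 0->1 ok
  pos 13: y in {0,2}, choose 0; 1->0 ok
  pos 14: x in {1}, choose 1; 0->1 ok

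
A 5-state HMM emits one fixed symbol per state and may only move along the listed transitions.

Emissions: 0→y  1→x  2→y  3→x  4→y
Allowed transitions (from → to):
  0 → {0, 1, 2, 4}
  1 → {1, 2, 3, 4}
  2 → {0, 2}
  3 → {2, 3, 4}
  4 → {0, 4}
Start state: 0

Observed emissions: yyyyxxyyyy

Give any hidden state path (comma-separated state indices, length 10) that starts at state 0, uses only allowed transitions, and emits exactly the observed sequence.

0,2,2,0,1,3,2,2,2,0

  0: obs=y cand={0,2,4} pick 0 [start]
  1: obs=y cand={0,2,4} pick 2 [0->2 ok]
  2: obs=y cand={0,2,4} pick 2 [2->2 ok]
  3: obs=y cand={0,2,4} pick 0 [2->0 ok]
  4: obs=x cand={1,3} pick 1 [0->1 ok]
  5: obs=x cand={1,3} pick 3 [1->3 ok]
  6: obs=y cand={0,2,4} pick 2 [3->2 ok]
  7: obs=y cand={0,2,4} pick 2 [2->2 ok]
  8: obs=y cand={0,2,4} pick 2 [2->2 ok]
  9: obs=y cand={0,2,4} pick 0 [2->0 ok]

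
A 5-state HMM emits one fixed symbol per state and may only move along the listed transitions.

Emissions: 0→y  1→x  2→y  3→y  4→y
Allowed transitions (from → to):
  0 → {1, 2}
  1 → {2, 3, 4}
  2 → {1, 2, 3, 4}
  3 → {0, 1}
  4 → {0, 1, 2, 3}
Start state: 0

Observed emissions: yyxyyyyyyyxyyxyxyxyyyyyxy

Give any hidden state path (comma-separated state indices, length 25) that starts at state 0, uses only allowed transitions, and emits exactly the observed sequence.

  pos 0: y in {0,2,3,4}, choose 0; start
  pos 1: y in {0,2,3,4}, choose 2; 0->2 ok
  pos 2: x in {1}, choose 1; 2->1 ok
  pos 3: y in {0,2,3,4}, choose 2; 1->2 ok
  pos 4: y in {0,2,3,4}, choose 3; 2->3 ok
  pos 5: y in {0,2,3,4}, choose 0; 3->0 ok
  pos 6: y in {0,2,3,4}, choose 2; 0->2 ok
  pos 7: y in {0,2,3,4}, choose 2; 2->2 ok
  pos 8: y in {0,2,3,4}, choose 4; 2->4 ok
  pos 9: y in {0,2,3,4}, choose 3; 4->3 ok
  pos 10: x in {1}, choose 1; 3->1 ok
  pos 11: y in {0,2,3,4}, choose 3; 1->3 ok
  pos 12: y in {0,2,3,4}, choose 0; 3->0 ok
  pos 13: x in {1}, choose 1; 0->1 ok
  pos 14: y in {0,2,3,4}, choose 3; 1->3 ok
  pos 15: x in {1}, choose 1; 3->1 ok
  pos 16: y in {0,2,3,4}, choose 2; 1->2 ok
  pos 17: x in {1}, choose 1; 2->1 ok
  pos 18: y in {0,2,3,4}, choose 3; 1->3 ok
  pos 19: y in {0,2,3,4}, choose 0; 3->0 ok
  pos 20: y in {0,2,3,4}, choose 2; 0->2 ok
  pos 21: y in {0,2,3,4}, choose 4; 2->4 ok
  pos 22: y in {0,2,3,4}, choose 2; 4->2 ok
  pos 23: x in {1}, choose 1; 2->1 ok
  pos 24: y in {0,2,3,4}, choose 4; 1->4 ok

0,2,1,2,3,0,2,2,4,3,1,3,0,1,3,1,2,1,3,0,2,4,2,1,4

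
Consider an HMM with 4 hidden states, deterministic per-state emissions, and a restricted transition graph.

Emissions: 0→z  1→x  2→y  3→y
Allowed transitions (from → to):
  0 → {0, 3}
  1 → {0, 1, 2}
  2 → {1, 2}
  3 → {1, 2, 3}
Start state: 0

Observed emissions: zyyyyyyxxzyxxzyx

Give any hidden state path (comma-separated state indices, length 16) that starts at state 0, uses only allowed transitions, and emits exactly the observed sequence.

0,3,3,3,3,3,3,1,1,0,3,1,1,0,3,1

  [0] z  {0}  => 0  start
  [1] y  {2,3}  => 3  0->3 ok
  [2] y  {2,3}  => 3  3->3 ok
  [3] y  {2,3}  => 3  3->3 ok
  [4] y  {2,3}  => 3  3->3 ok
  [5] y  {2,3}  => 3  3->3 ok
  [6] y  {2,3}  => 3  3->3 ok
  [7] x  {1}  => 1  3->1 ok
  [8] x  {1}  => 1  1->1 ok
  [9] z  {0}  => 0  1->0 ok
  [10] y  {2,3}  => 3  0->3 ok
  [11] x  {1}  => 1  3->1 ok
  [12] x  {1}  => 1  1->1 ok
  [13] z  {0}  => 0  1->0 ok
  [14] y  {2,3}  => 3  0->3 ok
  [15] x  {1}  => 1  3->1 ok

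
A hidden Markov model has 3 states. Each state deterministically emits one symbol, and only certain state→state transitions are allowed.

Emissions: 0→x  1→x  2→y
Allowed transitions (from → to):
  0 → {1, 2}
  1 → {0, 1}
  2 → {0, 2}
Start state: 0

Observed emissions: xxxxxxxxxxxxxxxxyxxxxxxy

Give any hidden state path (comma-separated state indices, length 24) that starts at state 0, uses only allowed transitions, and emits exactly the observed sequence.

  0: obs=x cand={0,1} pick 0 [start]
  1: obs=x cand={0,1} pick 1 [0->1 ok]
  2: obs=x cand={0,1} pick 0 [1->0 ok]
  3: obs=x cand={0,1} pick 1 [0->1 ok]
  4: obs=x cand={0,1} pick 1 [1->1 ok]
  5: obs=x cand={0,1} pick 0 [1->0 ok]
  6: obs=x cand={0,1} pick 1 [0->1 ok]
  7: obs=x cand={0,1} pick 0 [1->0 ok]
  8: obs=x cand={0,1} pick 1 [0->1 ok]
  9: obs=x cand={0,1} pick 0 [1->0 ok]
  10: obs=x cand={0,1} pick 1 [0->1 ok]
  11: obs=x cand={0,1} pick 0 [1->0 ok]
  12: obs=x cand={0,1} pick 1 [0->1 ok]
  13: obs=x cand={0,1} pick 0 [1->0 ok]
  14: obs=x cand={0,1} pick 1 [0->1 ok]
  15: obs=x cand={0,1} pick 0 [1->0 ok]
  16: obs=y cand={2} pick 2 [0->2 ok]
  17: obs=x cand={0,1} pick 0 [2->0 ok]
  18: obs=x cand={0,1} pick 1 [0->1 ok]
  19: obs=x cand={0,1} pick 0 [1->0 ok]
  20: obs=x cand={0,1} pick 1 [0->1 ok]
  21: obs=x cand={0,1} pick 1 [1->1 ok]
  22: obs=x cand={0,1} pick 0 [1->0 ok]
  23: obs=y cand={2} pick 2 [0->2 ok]

0,1,0,1,1,0,1,0,1,0,1,0,1,0,1,0,2,0,1,0,1,1,0,2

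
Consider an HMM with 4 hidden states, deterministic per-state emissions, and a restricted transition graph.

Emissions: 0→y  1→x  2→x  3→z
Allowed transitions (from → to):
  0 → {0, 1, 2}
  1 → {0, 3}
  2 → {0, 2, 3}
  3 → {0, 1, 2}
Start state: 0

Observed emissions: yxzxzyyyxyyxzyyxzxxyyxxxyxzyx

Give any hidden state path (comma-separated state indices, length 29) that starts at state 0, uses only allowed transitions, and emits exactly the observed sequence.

0,1,3,1,3,0,0,0,2,0,0,2,3,0,0,2,3,2,2,0,0,2,2,2,0,1,3,0,2

  [0] y  {0}  => 0  start
  [1] x  {1,2}  => 1  0->1 ok
  [2] z  {3}  => 3  1->3 ok
  [3] x  {1,2}  => 1  3->1 ok
  [4] z  {3}  => 3  1->3 ok
  [5] y  {0}  => 0  3->0 ok
  [6] y  {0}  => 0  0->0 ok
  [7] y  {0}  => 0  0->0 ok
  [8] x  {1,2}  => 2  0->2 ok
  [9] y  {0}  => 0  2->0 ok
  [10] y  {0}  => 0  0->0 ok
  [11] x  {1,2}  => 2  0->2 ok
  [12] z  {3}  => 3  2->3 ok
  [13] y  {0}  => 0  3->0 ok
  [14] y  {0}  => 0  0->0 ok
  [15] x  {1,2}  => 2  0->2 ok
  [16] z  {3}  => 3  2->3 ok
  [17] x  {1,2}  => 2  3->2 ok
  [18] x  {1,2}  => 2  2->2 ok
  [19] y  {0}  => 0  2->0 ok
  [20] y  {0}  => 0  0->0 ok
  [21] x  {1,2}  => 2  0->2 ok
  [22] x  {1,2}  => 2  2->2 ok
  [23] x  {1,2}  => 2  2->2 ok
  [24] y  {0}  => 0  2->0 ok
  [25] x  {1,2}  => 1  0->1 ok
  [26] z  {3}  => 3  1->3 ok
  [27] y  {0}  => 0  3->0 ok
  [28] x  {1,2}  => 2  0->2 ok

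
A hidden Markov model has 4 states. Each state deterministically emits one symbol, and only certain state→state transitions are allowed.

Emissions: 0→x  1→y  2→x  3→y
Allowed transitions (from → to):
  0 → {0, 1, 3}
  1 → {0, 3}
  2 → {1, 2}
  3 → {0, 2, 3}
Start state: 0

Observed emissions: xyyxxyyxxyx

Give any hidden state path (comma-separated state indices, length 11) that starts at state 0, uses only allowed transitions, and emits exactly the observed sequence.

0,3,3,2,2,1,3,0,0,3,2

  [0] x  {0,2}  => 0  start
  [1] y  {1,3}  => 3  0->3 ok
  [2] y  {1,3}  => 3  3->3 ok
  [3] x  {0,2}  => 2  3->2 ok
  [4] x  {0,2}  => 2  2->2 ok
  [5] y  {1,3}  => 1  2->1 ok
  [6] y  {1,3}  => 3  1->3 ok
  [7] x  {0,2}  => 0  3->0 ok
  [8] x  {0,2}  => 0  0->0 ok
  [9] y  {1,3}  => 3  0->3 ok
  [10] x  {0,2}  => 2  3->2 ok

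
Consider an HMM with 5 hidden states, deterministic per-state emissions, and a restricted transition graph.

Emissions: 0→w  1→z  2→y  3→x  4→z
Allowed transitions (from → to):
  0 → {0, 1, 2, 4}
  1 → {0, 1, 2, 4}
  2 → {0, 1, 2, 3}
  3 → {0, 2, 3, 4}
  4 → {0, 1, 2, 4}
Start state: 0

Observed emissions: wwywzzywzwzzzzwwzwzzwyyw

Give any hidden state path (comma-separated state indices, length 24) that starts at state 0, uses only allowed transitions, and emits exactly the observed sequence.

0,0,2,0,4,4,2,0,1,0,4,4,1,4,0,0,1,0,1,1,0,2,2,0

  t0 'w' -> {0}, take 0 (start)
  t1 'w' -> {0}, take 0 (0->0 ok)
  t2 'y' -> {2}, take 2 (0->2 ok)
  t3 'w' -> {0}, take 0 (2->0 ok)
  t4 'z' -> {1,4}, take 4 (0->4 ok)
  t5 'z' -> {1,4}, take 4 (4->4 ok)
  t6 'y' -> {2}, take 2 (4->2 ok)
  t7 'w' -> {0}, take 0 (2->0 ok)
  t8 'z' -> {1,4}, take 1 (0->1 ok)
  t9 'w' -> {0}, take 0 (1->0 ok)
  t10 'z' -> {1,4}, take 4 (0->4 ok)
  t11 'z' -> {1,4}, take 4 (4->4 ok)
  t12 'z' -> {1,4}, take 1 (4->1 ok)
  t13 'z' -> {1,4}, take 4 (1->4 ok)
  t14 'w' -> {0}, take 0 (4->0 ok)
  t15 'w' -> {0}, take 0 (0->0 ok)
  t16 'z' -> {1,4}, take 1 (0->1 ok)
  t17 'w' -> {0}, take 0 (1->0 ok)
  t18 'z' -> {1,4}, take 1 (0->1 ok)
  t19 'z' -> {1,4}, take 1 (1->1 ok)
  t20 'w' -> {0}, take 0 (1->0 ok)
  t21 'y' -> {2}, take 2 (0->2 ok)
  t22 'y' -> {2}, take 2 (2->2 ok)
  t23 'w' -> {0}, take 0 (2->0 ok)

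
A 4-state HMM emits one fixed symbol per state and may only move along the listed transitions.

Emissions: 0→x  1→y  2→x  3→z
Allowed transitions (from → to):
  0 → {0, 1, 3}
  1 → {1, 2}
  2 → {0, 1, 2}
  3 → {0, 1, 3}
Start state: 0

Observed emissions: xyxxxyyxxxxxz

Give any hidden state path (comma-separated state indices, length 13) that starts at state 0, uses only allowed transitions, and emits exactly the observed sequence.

  t0 'x' -> {0,2}, take 0 (start)
  t1 'y' -> {1}, take 1 (0->1 ok)
  t2 'x' -> {0,2}, take 2 (1->2 ok)
  t3 'x' -> {0,2}, take 2 (2->2 ok)
  t4 'x' -> {0,2}, take 0 (2->0 ok)
  t5 'y' -> {1}, take 1 (0->1 ok)
  t6 'y' -> {1}, take 1 (1->1 ok)
  t7 'x' -> {0,2}, take 2 (1->2 ok)
  t8 'x' -> {0,2}, take 2 (2->2 ok)
  t9 'x' -> {0,2}, take 2 (2->2 ok)
  t10 'x' -> {0,2}, take 2 (2->2 ok)
  t11 'x' -> {0,2}, take 0 (2->0 ok)
  t12 'z' -> {3}, take 3 (0->3 ok)

0,1,2,2,0,1,1,2,2,2,2,0,3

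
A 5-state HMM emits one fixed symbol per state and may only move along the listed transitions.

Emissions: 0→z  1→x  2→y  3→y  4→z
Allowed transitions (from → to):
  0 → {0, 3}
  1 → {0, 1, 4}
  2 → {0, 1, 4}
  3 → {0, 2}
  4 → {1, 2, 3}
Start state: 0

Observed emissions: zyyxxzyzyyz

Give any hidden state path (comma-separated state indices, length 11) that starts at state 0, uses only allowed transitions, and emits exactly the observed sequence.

  [0] z  {0,4}  => 0  start
  [1] y  {2,3}  => 3  0->3 ok
  [2] y  {2,3}  => 2  3->2 ok
  [3] x  {1}  => 1  2->1 ok
  [4] x  {1}  => 1  1->1 ok
  [5] z  {0,4}  => 4  1->4 ok
  [6] y  {2,3}  => 3  4->3 ok
  [7] z  {0,4}  => 0  3->0 ok
  [8] y  {2,3}  => 3  0->3 ok
  [9] y  {2,3}  => 2  3->2 ok
  [10] z  {0,4}  => 4  2->4 ok

0,3,2,1,1,4,3,0,3,2,4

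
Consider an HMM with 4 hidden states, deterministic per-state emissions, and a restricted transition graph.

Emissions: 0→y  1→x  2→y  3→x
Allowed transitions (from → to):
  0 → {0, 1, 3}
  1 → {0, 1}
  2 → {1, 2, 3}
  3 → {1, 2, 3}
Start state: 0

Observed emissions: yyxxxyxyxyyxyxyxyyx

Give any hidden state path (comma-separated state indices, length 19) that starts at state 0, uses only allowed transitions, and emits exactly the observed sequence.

0,0,1,1,1,0,3,2,3,2,2,3,2,1,0,1,0,0,1

  [0] y  {0,2}  => 0  start
  [1] y  {0,2}  => 0  0->0 ok
  [2] x  {1,3}  => 1  0->1 ok
  [3] x  {1,3}  => 1  1->1 ok
  [4] x  {1,3}  => 1  1->1 ok
  [5] y  {0,2}  => 0  1->0 ok
  [6] x  {1,3}  => 3  0->3 ok
  [7] y  {0,2}  => 2  3->2 ok
  [8] x  {1,3}  => 3  2->3 ok
  [9] y  {0,2}  => 2  3->2 ok
  [10] y  {0,2}  => 2  2->2 ok
  [11] x  {1,3}  => 3  2->3 ok
  [12] y  {0,2}  => 2  3->2 ok
  [13] x  {1,3}  => 1  2->1 ok
  [14] y  {0,2}  => 0  1->0 ok
  [15] x  {1,3}  => 1  0->1 ok
  [16] y  {0,2}  => 0  1->0 ok
  [17] y  {0,2}  => 0  0->0 ok
  [18] x  {1,3}  => 1  0->1 ok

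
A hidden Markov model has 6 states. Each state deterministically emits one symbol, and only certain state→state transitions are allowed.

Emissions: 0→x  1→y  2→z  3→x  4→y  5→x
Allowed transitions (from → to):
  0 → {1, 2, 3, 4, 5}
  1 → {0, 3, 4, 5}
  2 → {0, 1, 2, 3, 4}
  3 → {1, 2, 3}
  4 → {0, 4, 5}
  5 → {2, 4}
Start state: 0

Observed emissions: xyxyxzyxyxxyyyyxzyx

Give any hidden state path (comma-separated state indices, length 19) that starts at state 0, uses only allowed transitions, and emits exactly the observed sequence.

  pos 0: x in {0,3,5}, choose 0; start
  pos 1: y in {1,4}, choose 1; 0->1 ok
  pos 2: x in {0,3,5}, choose 5; 1->5 ok
  pos 3: y in {1,4}, choose 4; 5->4 ok
  pos 4: x in {0,3,5}, choose 0; 4->0 ok
  pos 5: z in {2}, choose 2; 0->2 ok
  pos 6: y in {1,4}, choose 4; 2->4 ok
  pos 7: x in {0,3,5}, choose 5; 4->5 ok
  pos 8: y in {1,4}, choose 4; 5->4 ok
  pos 9: x in {0,3,5}, choose 0; 4->0 ok
  pos 10: x in {0,3,5}, choose 3; 0->3 ok
  pos 11: y in {1,4}, choose 1; 3->1 ok
  pos 12: y in {1,4}, choose 4; 1->4 ok
  pos 13: y in {1,4}, choose 4; 4->4 ok
  pos 14: y in {1,4}, choose 4; 4->4 ok
  pos 15: x in {0,3,5}, choose 5; 4->5 ok
  pos 16: z in {2}, choose 2; 5->2 ok
  pos 17: y in {1,4}, choose 1; 2->1 ok
  pos 18: x in {0,3,5}, choose 3; 1->3 ok

0,1,5,4,0,2,4,5,4,0,3,1,4,4,4,5,2,1,3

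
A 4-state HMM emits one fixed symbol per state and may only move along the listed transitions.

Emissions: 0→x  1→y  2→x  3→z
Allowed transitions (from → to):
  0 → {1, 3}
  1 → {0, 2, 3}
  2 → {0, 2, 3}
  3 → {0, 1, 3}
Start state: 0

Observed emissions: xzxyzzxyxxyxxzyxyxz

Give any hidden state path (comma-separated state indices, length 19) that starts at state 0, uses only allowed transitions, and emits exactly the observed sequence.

0,3,0,1,3,3,0,1,2,0,1,2,0,3,1,0,1,2,3

  t0 'x' -> {0,2}, take 0 (start)
  t1 'z' -> {3}, take 3 (0->3 ok)
  t2 'x' -> {0,2}, take 0 (3->0 ok)
  t3 'y' -> {1}, take 1 (0->1 ok)
  t4 'z' -> {3}, take 3 (1->3 ok)
  t5 'z' -> {3}, take 3 (3->3 ok)
  t6 'x' -> {0,2}, take 0 (3->0 ok)
  t7 'y' -> {1}, take 1 (0->1 ok)
  t8 'x' -> {0,2}, take 2 (1->2 ok)
  t9 'x' -> {0,2}, take 0 (2->0 ok)
  t10 'y' -> {1}, take 1 (0->1 ok)
  t11 'x' -> {0,2}, take 2 (1->2 ok)
  t12 'x' -> {0,2}, take 0 (2->0 ok)
  t13 'z' -> {3}, take 3 (0->3 ok)
  t14 'y' -> {1}, take 1 (3->1 ok)
  t15 'x' -> {0,2}, take 0 (1->0 ok)
  t16 'y' -> {1}, take 1 (0->1 ok)
  t17 'x' -> {0,2}, take 2 (1->2 ok)
  t18 'z' -> {3}, take 3 (2->3 ok)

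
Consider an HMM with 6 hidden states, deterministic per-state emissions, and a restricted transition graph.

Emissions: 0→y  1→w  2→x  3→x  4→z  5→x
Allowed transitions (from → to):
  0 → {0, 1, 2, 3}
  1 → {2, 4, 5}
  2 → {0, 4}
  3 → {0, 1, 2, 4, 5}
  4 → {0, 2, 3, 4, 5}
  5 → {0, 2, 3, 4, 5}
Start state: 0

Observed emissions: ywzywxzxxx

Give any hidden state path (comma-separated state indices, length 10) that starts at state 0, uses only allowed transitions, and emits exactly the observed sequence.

  pos 0: y in {0}, choose 0; start
  pos 1: w in {1}, choose 1; 0->1 ok
  pos 2: z in {4}, choose 4; 1->4 ok
  pos 3: y in {0}, choose 0; 4->0 ok
  pos 4: w in {1}, choose 1; 0->1 ok
  pos 5: x in {2,3,5}, choose 5; 1->5 ok
  pos 6: z in {4}, choose 4; 5->4 ok
  pos 7: x in {2,3,5}, choose 3; 4->3 ok
  pos 8: x in {2,3,5}, choose 5; 3->5 ok
  pos 9: x in {2,3,5}, choose 3; 5->3 ok

0,1,4,0,1,5,4,3,5,3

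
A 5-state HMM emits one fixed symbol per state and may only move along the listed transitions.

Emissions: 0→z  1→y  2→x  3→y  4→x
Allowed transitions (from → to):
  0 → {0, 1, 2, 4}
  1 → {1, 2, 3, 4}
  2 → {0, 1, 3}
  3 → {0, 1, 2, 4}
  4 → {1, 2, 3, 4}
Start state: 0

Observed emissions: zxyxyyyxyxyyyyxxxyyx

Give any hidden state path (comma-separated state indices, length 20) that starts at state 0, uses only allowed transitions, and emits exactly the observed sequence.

  pos 0: z in {0}, choose 0; start
  pos 1: x in {2,4}, choose 4; 0->4 ok
  pos 2: y in {1,3}, choose 3; 4->3 ok
  pos 3: x in {2,4}, choose 2; 3->2 ok
  pos 4: y in {1,3}, choose 1; 2->1 ok
  pos 5: y in {1,3}, choose 1; 1->1 ok
  pos 6: y in {1,3}, choose 1; 1->1 ok
  pos 7: x in {2,4}, choose 4; 1->4 ok
  pos 8: y in {1,3}, choose 1; 4->1 ok
  pos 9: x in {2,4}, choose 4; 1->4 ok
  pos 10: y in {1,3}, choose 1; 4->1 ok
  pos 11: y in {1,3}, choose 3; 1->3 ok
  pos 12: y in {1,3}, choose 1; 3->1 ok
  pos 13: y in {1,3}, choose 3; 1->3 ok
  pos 14: x in {2,4}, choose 4; 3->4 ok
  pos 15: x in {2,4}, choose 4; 4->4 ok
  pos 16: x in {2,4}, choose 4; 4->4 ok
  pos 17: y in {1,3}, choose 1; 4->1 ok
  pos 18: y in {1,3}, choose 1; 1->1 ok
  pos 19: x in {2,4}, choose 4; 1->4 ok

0,4,3,2,1,1,1,4,1,4,1,3,1,3,4,4,4,1,1,4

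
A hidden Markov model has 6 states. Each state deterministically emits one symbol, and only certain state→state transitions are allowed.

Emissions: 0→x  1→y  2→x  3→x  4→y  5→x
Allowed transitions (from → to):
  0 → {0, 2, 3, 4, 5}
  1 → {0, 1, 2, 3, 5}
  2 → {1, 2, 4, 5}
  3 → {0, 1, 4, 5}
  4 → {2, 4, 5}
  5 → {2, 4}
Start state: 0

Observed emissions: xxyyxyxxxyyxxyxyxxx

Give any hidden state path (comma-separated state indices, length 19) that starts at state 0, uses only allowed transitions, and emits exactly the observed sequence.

  pos 0: x in {0,2,3,5}, choose 0; start
  pos 1: x in {0,2,3,5}, choose 3; 0->3 ok
  pos 2: y in {1,4}, choose 4; 3->4 ok
  pos 3: y in {1,4}, choose 4; 4->4 ok
  pos 4: x in {0,2,3,5}, choose 2; 4->2 ok
  pos 5: y in {1,4}, choose 4; 2->4 ok
  pos 6: x in {0,2,3,5}, choose 5; 4->5 ok
  pos 7: x in {0,2,3,5}, choose 2; 5->2 ok
  pos 8: x in {0,2,3,5}, choose 2; 2->2 ok
  pos 9: y in {1,4}, choose 1; 2->1 ok
  pos 10: y in {1,4}, choose 1; 1->1 ok
  pos 11: x in {0,2,3,5}, choose 0; 1->0 ok
  pos 12: x in {0,2,3,5}, choose 3; 0->3 ok
  pos 13: y in {1,4}, choose 1; 3->1 ok
  pos 14: x in {0,2,3,5}, choose 3; 1->3 ok
  pos 15: y in {1,4}, choose 1; 3->1 ok
  pos 16: x in {0,2,3,5}, choose 3; 1->3 ok
  pos 17: x in {0,2,3,5}, choose 5; 3->5 ok
  pos 18: x in {0,2,3,5}, choose 2; 5->2 ok

0,3,4,4,2,4,5,2,2,1,1,0,3,1,3,1,3,5,2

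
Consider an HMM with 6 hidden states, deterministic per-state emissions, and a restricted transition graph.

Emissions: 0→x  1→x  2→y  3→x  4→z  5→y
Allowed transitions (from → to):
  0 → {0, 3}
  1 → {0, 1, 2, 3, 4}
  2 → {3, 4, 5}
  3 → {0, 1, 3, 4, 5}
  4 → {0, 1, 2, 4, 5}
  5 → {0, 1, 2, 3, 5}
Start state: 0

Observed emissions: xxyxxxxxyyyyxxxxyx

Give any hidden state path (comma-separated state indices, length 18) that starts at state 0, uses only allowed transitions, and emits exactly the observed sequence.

  0: obs=x cand={0,1,3} pick 0 [start]
  1: obs=x cand={0,1,3} pick 3 [0->3 ok]
  2: obs=y cand={2,5} pick 5 [3->5 ok]
  3: obs=x cand={0,1,3} pick 0 [5->0 ok]
  4: obs=x cand={0,1,3} pick 3 [0->3 ok]
  5: obs=x cand={0,1,3} pick 0 [3->0 ok]
  6: obs=x cand={0,1,3} pick 3 [0->3 ok]
  7: obs=x cand={0,1,3} pick 3 [3->3 ok]
  8: obs=y cand={2,5} pick 5 [3->5 ok]
  9: obs=y cand={2,5} pick 5 [5->5 ok]
  10: obs=y cand={2,5} pick 5 [5->5 ok]
  11: obs=y cand={2,5} pick 5 [5->5 ok]
  12: obs=x cand={0,1,3} pick 1 [5->1 ok]
  13: obs=x cand={0,1,3} pick 0 [1->0 ok]
  14: obs=x cand={0,1,3} pick 3 [0->3 ok]
  15: obs=x cand={0,1,3} pick 3 [3->3 ok]
  16: obs=y cand={2,5} pick 5 [3->5 ok]
  17: obs=x cand={0,1,3} pick 3 [5->3 ok]

0,3,5,0,3,0,3,3,5,5,5,5,1,0,3,3,5,3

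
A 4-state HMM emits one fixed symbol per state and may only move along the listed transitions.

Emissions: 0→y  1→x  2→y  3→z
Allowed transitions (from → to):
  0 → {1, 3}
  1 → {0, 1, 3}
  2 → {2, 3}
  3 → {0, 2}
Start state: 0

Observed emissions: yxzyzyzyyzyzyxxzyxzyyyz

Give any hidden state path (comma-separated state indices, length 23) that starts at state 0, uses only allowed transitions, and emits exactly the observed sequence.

  t0 'y' -> {0,2}, take 0 (start)
  t1 'x' -> {1}, take 1 (0->1 ok)
  t2 'z' -> {3}, take 3 (1->3 ok)
  t3 'y' -> {0,2}, take 0 (3->0 ok)
  t4 'z' -> {3}, take 3 (0->3 ok)
  t5 'y' -> {0,2}, take 2 (3->2 ok)
  t6 'z' -> {3}, take 3 (2->3 ok)
  t7 'y' -> {0,2}, take 2 (3->2 ok)
  t8 'y' -> {0,2}, take 2 (2->2 ok)
  t9 'z' -> {3}, take 3 (2->3 ok)
  t10 'y' -> {0,2}, take 0 (3->0 ok)
  t11 'z' -> {3}, take 3 (0->3 ok)
  t12 'y' -> {0,2}, take 0 (3->0 ok)
  t13 'x' -> {1}, take 1 (0->1 ok)
  t14 'x' -> {1}, take 1 (1->1 ok)
  t15 'z' -> {3}, take 3 (1->3 ok)
  t16 'y' -> {0,2}, take 0 (3->0 ok)
  t17 'x' -> {1}, take 1 (0->1 ok)
  t18 'z' -> {3}, take 3 (1->3 ok)
  t19 'y' -> {0,2}, take 2 (3->2 ok)
  t20 'y' -> {0,2}, take 2 (2->2 ok)
  t21 'y' -> {0,2}, take 2 (2->2 ok)
  t22 'z' -> {3}, take 3 (2->3 ok)

0,1,3,0,3,2,3,2,2,3,0,3,0,1,1,3,0,1,3,2,2,2,3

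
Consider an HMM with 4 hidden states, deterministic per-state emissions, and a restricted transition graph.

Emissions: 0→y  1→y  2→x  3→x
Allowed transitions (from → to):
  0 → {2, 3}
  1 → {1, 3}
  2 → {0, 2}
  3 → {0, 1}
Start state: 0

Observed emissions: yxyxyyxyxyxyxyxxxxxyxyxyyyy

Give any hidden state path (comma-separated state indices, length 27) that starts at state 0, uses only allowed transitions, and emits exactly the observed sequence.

0,3,0,3,1,1,3,0,3,1,3,1,3,0,2,2,2,2,2,0,3,0,3,1,1,1,1

  pos 0: y in {0,1}, choose 0; start
  pos 1: x in {2,3}, choose 3; 0->3 ok
  pos 2: y in {0,1}, choose 0; 3->0 ok
  pos 3: x in {2,3}, choose 3; 0->3 ok
  pos 4: y in {0,1}, choose 1; 3->1 ok
  pos 5: y in {0,1}, choose 1; 1->1 ok
  pos 6: x in {2,3}, choose 3; 1->3 ok
  pos 7: y in {0,1}, choose 0; 3->0 ok
  pos 8: x in {2,3}, choose 3; 0->3 ok
  pos 9: y in {0,1}, choose 1; 3->1 ok
  pos 10: x in {2,3}, choose 3; 1->3 ok
  pos 11: y in {0,1}, choose 1; 3->1 ok
  pos 12: x in {2,3}, choose 3; 1->3 ok
  pos 13: y in {0,1}, choose 0; 3->0 ok
  pos 14: x in {2,3}, choose 2; 0->2 ok
  pos 15: x in {2,3}, choose 2; 2->2 ok
  pos 16: x in {2,3}, choose 2; 2->2 ok
  pos 17: x in {2,3}, choose 2; 2->2 ok
  pos 18: x in {2,3}, choose 2; 2->2 ok
  pos 19: y in {0,1}, choose 0; 2->0 ok
  pos 20: x in {2,3}, choose 3; 0->3 ok
  pos 21: y in {0,1}, choose 0; 3->0 ok
  pos 22: x in {2,3}, choose 3; 0->3 ok
  pos 23: y in {0,1}, choose 1; 3->1 ok
  pos 24: y in {0,1}, choose 1; 1->1 ok
  pos 25: y in {0,1}, choose 1; 1->1 ok
  pos 26: y in {0,1}, choose 1; 1->1 ok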